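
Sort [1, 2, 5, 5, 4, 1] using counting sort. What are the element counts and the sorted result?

Count array: [0, 2, 1, 0, 1, 2]
(count[i] = number of elements equal to i)
Cumulative count: [0, 2, 3, 3, 4, 6]
Sorted: [1, 1, 2, 4, 5, 5]


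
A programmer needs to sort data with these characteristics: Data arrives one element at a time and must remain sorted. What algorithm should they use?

Best choice: Insertion sort
Reason: Insertion sort naturally handles online/streaming input by inserting each new element into sorted position


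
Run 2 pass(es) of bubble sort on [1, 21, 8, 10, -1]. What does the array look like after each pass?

After pass 1: [1, 8, 10, -1, 21] (3 swaps)
After pass 2: [1, 8, -1, 10, 21] (1 swaps)
Total swaps: 4


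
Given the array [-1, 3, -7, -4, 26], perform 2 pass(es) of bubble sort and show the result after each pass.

After pass 1: [-1, -7, -4, 3, 26] (2 swaps)
After pass 2: [-7, -4, -1, 3, 26] (2 swaps)
Total swaps: 4


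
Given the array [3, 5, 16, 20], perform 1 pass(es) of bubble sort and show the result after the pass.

After pass 1: [3, 5, 16, 20] (0 swaps)
Total swaps: 0


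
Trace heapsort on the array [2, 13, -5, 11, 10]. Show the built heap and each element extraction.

Build heap: [13, 11, -5, 2, 10]
Extract 13: [11, 10, -5, 2, 13]
Extract 11: [10, 2, -5, 11, 13]
Extract 10: [2, -5, 10, 11, 13]
Extract 2: [-5, 2, 10, 11, 13]


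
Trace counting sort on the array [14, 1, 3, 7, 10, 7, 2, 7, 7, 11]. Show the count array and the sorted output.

Count array: [0, 1, 1, 1, 0, 0, 0, 4, 0, 0, 1, 1, 0, 0, 1]
(count[i] = number of elements equal to i)
Cumulative count: [0, 1, 2, 3, 3, 3, 3, 7, 7, 7, 8, 9, 9, 9, 10]
Sorted: [1, 2, 3, 7, 7, 7, 7, 10, 11, 14]


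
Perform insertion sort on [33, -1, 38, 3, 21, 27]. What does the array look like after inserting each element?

First element 33 is already 'sorted'
Insert -1: shifted 1 elements -> [-1, 33, 38, 3, 21, 27]
Insert 38: shifted 0 elements -> [-1, 33, 38, 3, 21, 27]
Insert 3: shifted 2 elements -> [-1, 3, 33, 38, 21, 27]
Insert 21: shifted 2 elements -> [-1, 3, 21, 33, 38, 27]
Insert 27: shifted 2 elements -> [-1, 3, 21, 27, 33, 38]


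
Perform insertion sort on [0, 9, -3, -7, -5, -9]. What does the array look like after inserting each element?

First element 0 is already 'sorted'
Insert 9: shifted 0 elements -> [0, 9, -3, -7, -5, -9]
Insert -3: shifted 2 elements -> [-3, 0, 9, -7, -5, -9]
Insert -7: shifted 3 elements -> [-7, -3, 0, 9, -5, -9]
Insert -5: shifted 3 elements -> [-7, -5, -3, 0, 9, -9]
Insert -9: shifted 5 elements -> [-9, -7, -5, -3, 0, 9]


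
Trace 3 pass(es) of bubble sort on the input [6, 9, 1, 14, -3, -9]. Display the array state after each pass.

After pass 1: [6, 1, 9, -3, -9, 14] (3 swaps)
After pass 2: [1, 6, -3, -9, 9, 14] (3 swaps)
After pass 3: [1, -3, -9, 6, 9, 14] (2 swaps)
Total swaps: 8


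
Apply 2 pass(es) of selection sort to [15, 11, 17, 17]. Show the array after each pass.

Pass 1: Select minimum 11 at index 1, swap -> [11, 15, 17, 17]
Pass 2: Select minimum 15 at index 1, swap -> [11, 15, 17, 17]


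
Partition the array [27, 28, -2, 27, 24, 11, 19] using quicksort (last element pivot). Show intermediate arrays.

Partition 1: pivot=19 at index 2 -> [-2, 11, 19, 27, 24, 28, 27]
Partition 2: pivot=11 at index 1 -> [-2, 11, 19, 27, 24, 28, 27]
Partition 3: pivot=27 at index 5 -> [-2, 11, 19, 27, 24, 27, 28]
Partition 4: pivot=24 at index 3 -> [-2, 11, 19, 24, 27, 27, 28]


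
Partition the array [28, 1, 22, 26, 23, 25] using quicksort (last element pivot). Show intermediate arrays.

Partition 1: pivot=25 at index 3 -> [1, 22, 23, 25, 28, 26]
Partition 2: pivot=23 at index 2 -> [1, 22, 23, 25, 28, 26]
Partition 3: pivot=22 at index 1 -> [1, 22, 23, 25, 28, 26]
Partition 4: pivot=26 at index 4 -> [1, 22, 23, 25, 26, 28]


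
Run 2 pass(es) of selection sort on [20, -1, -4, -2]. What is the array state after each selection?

Pass 1: Select minimum -4 at index 2, swap -> [-4, -1, 20, -2]
Pass 2: Select minimum -2 at index 3, swap -> [-4, -2, 20, -1]


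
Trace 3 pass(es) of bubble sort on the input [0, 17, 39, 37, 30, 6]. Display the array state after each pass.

After pass 1: [0, 17, 37, 30, 6, 39] (3 swaps)
After pass 2: [0, 17, 30, 6, 37, 39] (2 swaps)
After pass 3: [0, 17, 6, 30, 37, 39] (1 swaps)
Total swaps: 6


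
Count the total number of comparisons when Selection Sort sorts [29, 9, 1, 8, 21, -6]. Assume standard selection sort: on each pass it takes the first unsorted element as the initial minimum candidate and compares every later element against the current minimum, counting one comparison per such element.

Pass 1: scan indices 1..5 for the minimum = 5 comparison(s); min is -6, place at index 0 -> [-6, 9, 1, 8, 21, 29]
Pass 2: scan indices 2..5 for the minimum = 4 comparison(s); min is 1, place at index 1 -> [-6, 1, 9, 8, 21, 29]
Pass 3: scan indices 3..5 for the minimum = 3 comparison(s); min is 8, place at index 2 -> [-6, 1, 8, 9, 21, 29]
Pass 4: scan indices 4..5 for the minimum = 2 comparison(s); min is 9, place at index 3 -> [-6, 1, 8, 9, 21, 29]
Pass 5: scan indices 5..5 for the minimum = 1 comparison(s); min is 21, place at index 4 -> [-6, 1, 8, 9, 21, 29]
Selection sort always scans the whole unsorted suffix, so the count is (n-1) + (n-2) + ... + 1 = n(n-1)/2 = 6*5/2 = 15 regardless of the input order.
Total comparisons: 5 + 4 + 3 + 2 + 1 = 15


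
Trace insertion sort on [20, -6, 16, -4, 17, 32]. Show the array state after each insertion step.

First element 20 is already 'sorted'
Insert -6: shifted 1 elements -> [-6, 20, 16, -4, 17, 32]
Insert 16: shifted 1 elements -> [-6, 16, 20, -4, 17, 32]
Insert -4: shifted 2 elements -> [-6, -4, 16, 20, 17, 32]
Insert 17: shifted 1 elements -> [-6, -4, 16, 17, 20, 32]
Insert 32: shifted 0 elements -> [-6, -4, 16, 17, 20, 32]


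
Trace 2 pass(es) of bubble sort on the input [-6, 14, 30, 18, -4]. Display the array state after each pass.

After pass 1: [-6, 14, 18, -4, 30] (2 swaps)
After pass 2: [-6, 14, -4, 18, 30] (1 swaps)
Total swaps: 3


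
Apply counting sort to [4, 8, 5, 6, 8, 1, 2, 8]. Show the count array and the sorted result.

Count array: [0, 1, 1, 0, 1, 1, 1, 0, 3]
(count[i] = number of elements equal to i)
Cumulative count: [0, 1, 2, 2, 3, 4, 5, 5, 8]
Sorted: [1, 2, 4, 5, 6, 8, 8, 8]


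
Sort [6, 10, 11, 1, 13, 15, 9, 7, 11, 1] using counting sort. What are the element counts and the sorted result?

Count array: [0, 2, 0, 0, 0, 0, 1, 1, 0, 1, 1, 2, 0, 1, 0, 1]
(count[i] = number of elements equal to i)
Cumulative count: [0, 2, 2, 2, 2, 2, 3, 4, 4, 5, 6, 8, 8, 9, 9, 10]
Sorted: [1, 1, 6, 7, 9, 10, 11, 11, 13, 15]


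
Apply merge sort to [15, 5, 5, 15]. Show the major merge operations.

Divide and conquer:
  Merge [15] + [5] -> [5, 15]
  Merge [5] + [15] -> [5, 15]
  Merge [5, 15] + [5, 15] -> [5, 5, 15, 15]


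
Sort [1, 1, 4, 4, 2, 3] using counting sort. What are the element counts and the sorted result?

Count array: [0, 2, 1, 1, 2]
(count[i] = number of elements equal to i)
Cumulative count: [0, 2, 3, 4, 6]
Sorted: [1, 1, 2, 3, 4, 4]


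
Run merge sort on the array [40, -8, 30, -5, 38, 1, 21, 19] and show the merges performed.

Divide and conquer:
  Merge [40] + [-8] -> [-8, 40]
  Merge [30] + [-5] -> [-5, 30]
  Merge [-8, 40] + [-5, 30] -> [-8, -5, 30, 40]
  Merge [38] + [1] -> [1, 38]
  Merge [21] + [19] -> [19, 21]
  Merge [1, 38] + [19, 21] -> [1, 19, 21, 38]
  Merge [-8, -5, 30, 40] + [1, 19, 21, 38] -> [-8, -5, 1, 19, 21, 30, 38, 40]


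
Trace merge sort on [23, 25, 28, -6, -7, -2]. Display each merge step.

Divide and conquer:
  Merge [25] + [28] -> [25, 28]
  Merge [23] + [25, 28] -> [23, 25, 28]
  Merge [-7] + [-2] -> [-7, -2]
  Merge [-6] + [-7, -2] -> [-7, -6, -2]
  Merge [23, 25, 28] + [-7, -6, -2] -> [-7, -6, -2, 23, 25, 28]


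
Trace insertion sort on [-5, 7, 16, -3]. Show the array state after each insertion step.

First element -5 is already 'sorted'
Insert 7: shifted 0 elements -> [-5, 7, 16, -3]
Insert 16: shifted 0 elements -> [-5, 7, 16, -3]
Insert -3: shifted 2 elements -> [-5, -3, 7, 16]


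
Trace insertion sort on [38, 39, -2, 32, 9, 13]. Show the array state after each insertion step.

First element 38 is already 'sorted'
Insert 39: shifted 0 elements -> [38, 39, -2, 32, 9, 13]
Insert -2: shifted 2 elements -> [-2, 38, 39, 32, 9, 13]
Insert 32: shifted 2 elements -> [-2, 32, 38, 39, 9, 13]
Insert 9: shifted 3 elements -> [-2, 9, 32, 38, 39, 13]
Insert 13: shifted 3 elements -> [-2, 9, 13, 32, 38, 39]


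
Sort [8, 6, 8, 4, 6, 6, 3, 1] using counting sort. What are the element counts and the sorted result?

Count array: [0, 1, 0, 1, 1, 0, 3, 0, 2]
(count[i] = number of elements equal to i)
Cumulative count: [0, 1, 1, 2, 3, 3, 6, 6, 8]
Sorted: [1, 3, 4, 6, 6, 6, 8, 8]


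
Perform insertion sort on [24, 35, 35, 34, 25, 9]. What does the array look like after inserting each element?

First element 24 is already 'sorted'
Insert 35: shifted 0 elements -> [24, 35, 35, 34, 25, 9]
Insert 35: shifted 0 elements -> [24, 35, 35, 34, 25, 9]
Insert 34: shifted 2 elements -> [24, 34, 35, 35, 25, 9]
Insert 25: shifted 3 elements -> [24, 25, 34, 35, 35, 9]
Insert 9: shifted 5 elements -> [9, 24, 25, 34, 35, 35]


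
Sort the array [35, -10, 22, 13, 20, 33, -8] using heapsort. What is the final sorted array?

Build heap: [35, 20, 33, 13, -10, 22, -8]
Extract 35: [33, 20, 22, 13, -10, -8, 35]
Extract 33: [22, 20, -8, 13, -10, 33, 35]
Extract 22: [20, 13, -8, -10, 22, 33, 35]
Extract 20: [13, -10, -8, 20, 22, 33, 35]
Extract 13: [-8, -10, 13, 20, 22, 33, 35]
Extract -8: [-10, -8, 13, 20, 22, 33, 35]


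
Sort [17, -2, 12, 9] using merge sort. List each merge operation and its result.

Divide and conquer:
  Merge [17] + [-2] -> [-2, 17]
  Merge [12] + [9] -> [9, 12]
  Merge [-2, 17] + [9, 12] -> [-2, 9, 12, 17]


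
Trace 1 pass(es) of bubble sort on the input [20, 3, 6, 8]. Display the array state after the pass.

After pass 1: [3, 6, 8, 20] (3 swaps)
Total swaps: 3


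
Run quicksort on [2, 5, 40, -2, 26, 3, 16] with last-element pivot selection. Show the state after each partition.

Partition 1: pivot=16 at index 4 -> [2, 5, -2, 3, 16, 40, 26]
Partition 2: pivot=3 at index 2 -> [2, -2, 3, 5, 16, 40, 26]
Partition 3: pivot=-2 at index 0 -> [-2, 2, 3, 5, 16, 40, 26]
Partition 4: pivot=26 at index 5 -> [-2, 2, 3, 5, 16, 26, 40]


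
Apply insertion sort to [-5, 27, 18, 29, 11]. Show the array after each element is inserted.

First element -5 is already 'sorted'
Insert 27: shifted 0 elements -> [-5, 27, 18, 29, 11]
Insert 18: shifted 1 elements -> [-5, 18, 27, 29, 11]
Insert 29: shifted 0 elements -> [-5, 18, 27, 29, 11]
Insert 11: shifted 3 elements -> [-5, 11, 18, 27, 29]


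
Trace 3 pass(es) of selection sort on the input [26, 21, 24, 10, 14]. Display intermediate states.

Pass 1: Select minimum 10 at index 3, swap -> [10, 21, 24, 26, 14]
Pass 2: Select minimum 14 at index 4, swap -> [10, 14, 24, 26, 21]
Pass 3: Select minimum 21 at index 4, swap -> [10, 14, 21, 26, 24]


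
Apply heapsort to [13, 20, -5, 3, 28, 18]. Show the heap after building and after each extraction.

Build heap: [28, 20, 18, 3, 13, -5]
Extract 28: [20, 13, 18, 3, -5, 28]
Extract 20: [18, 13, -5, 3, 20, 28]
Extract 18: [13, 3, -5, 18, 20, 28]
Extract 13: [3, -5, 13, 18, 20, 28]
Extract 3: [-5, 3, 13, 18, 20, 28]


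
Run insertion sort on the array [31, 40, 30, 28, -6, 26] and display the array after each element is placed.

First element 31 is already 'sorted'
Insert 40: shifted 0 elements -> [31, 40, 30, 28, -6, 26]
Insert 30: shifted 2 elements -> [30, 31, 40, 28, -6, 26]
Insert 28: shifted 3 elements -> [28, 30, 31, 40, -6, 26]
Insert -6: shifted 4 elements -> [-6, 28, 30, 31, 40, 26]
Insert 26: shifted 4 elements -> [-6, 26, 28, 30, 31, 40]


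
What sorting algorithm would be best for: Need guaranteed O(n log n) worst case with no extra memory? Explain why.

Best choice: Heapsort
Reason: Heapsort is O(n log n) worst case and sorts in-place; quicksort can degrade to O(n^2)


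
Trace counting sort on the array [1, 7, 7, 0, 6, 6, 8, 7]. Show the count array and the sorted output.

Count array: [1, 1, 0, 0, 0, 0, 2, 3, 1]
(count[i] = number of elements equal to i)
Cumulative count: [1, 2, 2, 2, 2, 2, 4, 7, 8]
Sorted: [0, 1, 6, 6, 7, 7, 7, 8]


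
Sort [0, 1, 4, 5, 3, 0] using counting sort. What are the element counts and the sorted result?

Count array: [2, 1, 0, 1, 1, 1]
(count[i] = number of elements equal to i)
Cumulative count: [2, 3, 3, 4, 5, 6]
Sorted: [0, 0, 1, 3, 4, 5]


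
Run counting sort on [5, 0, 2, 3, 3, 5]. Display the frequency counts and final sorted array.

Count array: [1, 0, 1, 2, 0, 2]
(count[i] = number of elements equal to i)
Cumulative count: [1, 1, 2, 4, 4, 6]
Sorted: [0, 2, 3, 3, 5, 5]


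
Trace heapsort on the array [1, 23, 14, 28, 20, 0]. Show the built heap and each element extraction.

Build heap: [28, 23, 14, 1, 20, 0]
Extract 28: [23, 20, 14, 1, 0, 28]
Extract 23: [20, 1, 14, 0, 23, 28]
Extract 20: [14, 1, 0, 20, 23, 28]
Extract 14: [1, 0, 14, 20, 23, 28]
Extract 1: [0, 1, 14, 20, 23, 28]


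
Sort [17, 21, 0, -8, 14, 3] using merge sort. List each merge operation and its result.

Divide and conquer:
  Merge [21] + [0] -> [0, 21]
  Merge [17] + [0, 21] -> [0, 17, 21]
  Merge [14] + [3] -> [3, 14]
  Merge [-8] + [3, 14] -> [-8, 3, 14]
  Merge [0, 17, 21] + [-8, 3, 14] -> [-8, 0, 3, 14, 17, 21]


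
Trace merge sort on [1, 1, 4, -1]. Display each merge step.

Divide and conquer:
  Merge [1] + [1] -> [1, 1]
  Merge [4] + [-1] -> [-1, 4]
  Merge [1, 1] + [-1, 4] -> [-1, 1, 1, 4]


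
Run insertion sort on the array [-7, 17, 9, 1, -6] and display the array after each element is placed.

First element -7 is already 'sorted'
Insert 17: shifted 0 elements -> [-7, 17, 9, 1, -6]
Insert 9: shifted 1 elements -> [-7, 9, 17, 1, -6]
Insert 1: shifted 2 elements -> [-7, 1, 9, 17, -6]
Insert -6: shifted 3 elements -> [-7, -6, 1, 9, 17]


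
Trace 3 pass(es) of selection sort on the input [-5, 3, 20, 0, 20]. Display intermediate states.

Pass 1: Select minimum -5 at index 0, swap -> [-5, 3, 20, 0, 20]
Pass 2: Select minimum 0 at index 3, swap -> [-5, 0, 20, 3, 20]
Pass 3: Select minimum 3 at index 3, swap -> [-5, 0, 3, 20, 20]


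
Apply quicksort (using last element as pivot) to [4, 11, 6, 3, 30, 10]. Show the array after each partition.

Partition 1: pivot=10 at index 3 -> [4, 6, 3, 10, 30, 11]
Partition 2: pivot=3 at index 0 -> [3, 6, 4, 10, 30, 11]
Partition 3: pivot=4 at index 1 -> [3, 4, 6, 10, 30, 11]
Partition 4: pivot=11 at index 4 -> [3, 4, 6, 10, 11, 30]


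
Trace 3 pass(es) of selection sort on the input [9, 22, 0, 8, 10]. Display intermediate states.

Pass 1: Select minimum 0 at index 2, swap -> [0, 22, 9, 8, 10]
Pass 2: Select minimum 8 at index 3, swap -> [0, 8, 9, 22, 10]
Pass 3: Select minimum 9 at index 2, swap -> [0, 8, 9, 22, 10]


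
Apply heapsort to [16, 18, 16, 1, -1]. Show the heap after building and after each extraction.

Build heap: [18, 16, 16, 1, -1]
Extract 18: [16, 1, 16, -1, 18]
Extract 16: [16, 1, -1, 16, 18]
Extract 16: [1, -1, 16, 16, 18]
Extract 1: [-1, 1, 16, 16, 18]


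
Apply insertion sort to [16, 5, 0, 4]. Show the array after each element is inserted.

First element 16 is already 'sorted'
Insert 5: shifted 1 elements -> [5, 16, 0, 4]
Insert 0: shifted 2 elements -> [0, 5, 16, 4]
Insert 4: shifted 2 elements -> [0, 4, 5, 16]


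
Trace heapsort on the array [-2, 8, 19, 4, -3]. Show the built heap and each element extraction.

Build heap: [19, 8, -2, 4, -3]
Extract 19: [8, 4, -2, -3, 19]
Extract 8: [4, -3, -2, 8, 19]
Extract 4: [-2, -3, 4, 8, 19]
Extract -2: [-3, -2, 4, 8, 19]


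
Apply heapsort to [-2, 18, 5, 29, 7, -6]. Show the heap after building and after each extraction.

Build heap: [29, 18, 5, -2, 7, -6]
Extract 29: [18, 7, 5, -2, -6, 29]
Extract 18: [7, -2, 5, -6, 18, 29]
Extract 7: [5, -2, -6, 7, 18, 29]
Extract 5: [-2, -6, 5, 7, 18, 29]
Extract -2: [-6, -2, 5, 7, 18, 29]


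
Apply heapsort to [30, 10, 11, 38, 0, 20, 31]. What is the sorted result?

Build heap: [38, 30, 31, 10, 0, 20, 11]
Extract 38: [31, 30, 20, 10, 0, 11, 38]
Extract 31: [30, 11, 20, 10, 0, 31, 38]
Extract 30: [20, 11, 0, 10, 30, 31, 38]
Extract 20: [11, 10, 0, 20, 30, 31, 38]
Extract 11: [10, 0, 11, 20, 30, 31, 38]
Extract 10: [0, 10, 11, 20, 30, 31, 38]


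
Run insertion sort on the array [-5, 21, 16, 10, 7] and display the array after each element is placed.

First element -5 is already 'sorted'
Insert 21: shifted 0 elements -> [-5, 21, 16, 10, 7]
Insert 16: shifted 1 elements -> [-5, 16, 21, 10, 7]
Insert 10: shifted 2 elements -> [-5, 10, 16, 21, 7]
Insert 7: shifted 3 elements -> [-5, 7, 10, 16, 21]


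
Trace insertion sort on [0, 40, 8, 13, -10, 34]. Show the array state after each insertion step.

First element 0 is already 'sorted'
Insert 40: shifted 0 elements -> [0, 40, 8, 13, -10, 34]
Insert 8: shifted 1 elements -> [0, 8, 40, 13, -10, 34]
Insert 13: shifted 1 elements -> [0, 8, 13, 40, -10, 34]
Insert -10: shifted 4 elements -> [-10, 0, 8, 13, 40, 34]
Insert 34: shifted 1 elements -> [-10, 0, 8, 13, 34, 40]


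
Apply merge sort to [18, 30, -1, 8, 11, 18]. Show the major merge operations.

Divide and conquer:
  Merge [30] + [-1] -> [-1, 30]
  Merge [18] + [-1, 30] -> [-1, 18, 30]
  Merge [11] + [18] -> [11, 18]
  Merge [8] + [11, 18] -> [8, 11, 18]
  Merge [-1, 18, 30] + [8, 11, 18] -> [-1, 8, 11, 18, 18, 30]


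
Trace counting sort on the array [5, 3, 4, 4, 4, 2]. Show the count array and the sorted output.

Count array: [0, 0, 1, 1, 3, 1]
(count[i] = number of elements equal to i)
Cumulative count: [0, 0, 1, 2, 5, 6]
Sorted: [2, 3, 4, 4, 4, 5]


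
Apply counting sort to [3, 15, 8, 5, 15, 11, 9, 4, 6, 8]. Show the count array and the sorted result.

Count array: [0, 0, 0, 1, 1, 1, 1, 0, 2, 1, 0, 1, 0, 0, 0, 2]
(count[i] = number of elements equal to i)
Cumulative count: [0, 0, 0, 1, 2, 3, 4, 4, 6, 7, 7, 8, 8, 8, 8, 10]
Sorted: [3, 4, 5, 6, 8, 8, 9, 11, 15, 15]


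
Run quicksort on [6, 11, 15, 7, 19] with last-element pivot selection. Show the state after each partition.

Partition 1: pivot=19 at index 4 -> [6, 11, 15, 7, 19]
Partition 2: pivot=7 at index 1 -> [6, 7, 15, 11, 19]
Partition 3: pivot=11 at index 2 -> [6, 7, 11, 15, 19]


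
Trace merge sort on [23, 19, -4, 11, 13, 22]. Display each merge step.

Divide and conquer:
  Merge [19] + [-4] -> [-4, 19]
  Merge [23] + [-4, 19] -> [-4, 19, 23]
  Merge [13] + [22] -> [13, 22]
  Merge [11] + [13, 22] -> [11, 13, 22]
  Merge [-4, 19, 23] + [11, 13, 22] -> [-4, 11, 13, 19, 22, 23]


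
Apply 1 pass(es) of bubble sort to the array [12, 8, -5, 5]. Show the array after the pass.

After pass 1: [8, -5, 5, 12] (3 swaps)
Total swaps: 3


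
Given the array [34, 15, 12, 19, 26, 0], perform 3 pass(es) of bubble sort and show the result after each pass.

After pass 1: [15, 12, 19, 26, 0, 34] (5 swaps)
After pass 2: [12, 15, 19, 0, 26, 34] (2 swaps)
After pass 3: [12, 15, 0, 19, 26, 34] (1 swaps)
Total swaps: 8


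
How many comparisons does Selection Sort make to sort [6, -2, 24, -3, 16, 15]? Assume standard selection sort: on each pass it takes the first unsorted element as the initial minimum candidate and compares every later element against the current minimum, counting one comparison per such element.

Pass 1: scan indices 1..5 for the minimum = 5 comparison(s); min is -3, place at index 0 -> [-3, -2, 24, 6, 16, 15]
Pass 2: scan indices 2..5 for the minimum = 4 comparison(s); min is -2, place at index 1 -> [-3, -2, 24, 6, 16, 15]
Pass 3: scan indices 3..5 for the minimum = 3 comparison(s); min is 6, place at index 2 -> [-3, -2, 6, 24, 16, 15]
Pass 4: scan indices 4..5 for the minimum = 2 comparison(s); min is 15, place at index 3 -> [-3, -2, 6, 15, 16, 24]
Pass 5: scan indices 5..5 for the minimum = 1 comparison(s); min is 16, place at index 4 -> [-3, -2, 6, 15, 16, 24]
Selection sort always scans the whole unsorted suffix, so the count is (n-1) + (n-2) + ... + 1 = n(n-1)/2 = 6*5/2 = 15 regardless of the input order.
Total comparisons: 5 + 4 + 3 + 2 + 1 = 15


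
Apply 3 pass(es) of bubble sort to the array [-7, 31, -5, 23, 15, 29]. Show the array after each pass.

After pass 1: [-7, -5, 23, 15, 29, 31] (4 swaps)
After pass 2: [-7, -5, 15, 23, 29, 31] (1 swaps)
After pass 3: [-7, -5, 15, 23, 29, 31] (0 swaps)
Total swaps: 5


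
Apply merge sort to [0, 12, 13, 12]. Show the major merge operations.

Divide and conquer:
  Merge [0] + [12] -> [0, 12]
  Merge [13] + [12] -> [12, 13]
  Merge [0, 12] + [12, 13] -> [0, 12, 12, 13]


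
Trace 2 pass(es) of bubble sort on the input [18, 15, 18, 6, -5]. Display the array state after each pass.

After pass 1: [15, 18, 6, -5, 18] (3 swaps)
After pass 2: [15, 6, -5, 18, 18] (2 swaps)
Total swaps: 5


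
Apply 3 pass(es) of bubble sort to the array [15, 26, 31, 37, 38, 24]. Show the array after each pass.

After pass 1: [15, 26, 31, 37, 24, 38] (1 swaps)
After pass 2: [15, 26, 31, 24, 37, 38] (1 swaps)
After pass 3: [15, 26, 24, 31, 37, 38] (1 swaps)
Total swaps: 3


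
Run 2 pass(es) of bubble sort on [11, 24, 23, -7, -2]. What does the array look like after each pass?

After pass 1: [11, 23, -7, -2, 24] (3 swaps)
After pass 2: [11, -7, -2, 23, 24] (2 swaps)
Total swaps: 5


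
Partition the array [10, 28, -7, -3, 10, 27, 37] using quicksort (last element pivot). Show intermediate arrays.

Partition 1: pivot=37 at index 6 -> [10, 28, -7, -3, 10, 27, 37]
Partition 2: pivot=27 at index 4 -> [10, -7, -3, 10, 27, 28, 37]
Partition 3: pivot=10 at index 3 -> [10, -7, -3, 10, 27, 28, 37]
Partition 4: pivot=-3 at index 1 -> [-7, -3, 10, 10, 27, 28, 37]


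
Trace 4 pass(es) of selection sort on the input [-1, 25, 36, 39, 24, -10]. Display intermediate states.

Pass 1: Select minimum -10 at index 5, swap -> [-10, 25, 36, 39, 24, -1]
Pass 2: Select minimum -1 at index 5, swap -> [-10, -1, 36, 39, 24, 25]
Pass 3: Select minimum 24 at index 4, swap -> [-10, -1, 24, 39, 36, 25]
Pass 4: Select minimum 25 at index 5, swap -> [-10, -1, 24, 25, 36, 39]


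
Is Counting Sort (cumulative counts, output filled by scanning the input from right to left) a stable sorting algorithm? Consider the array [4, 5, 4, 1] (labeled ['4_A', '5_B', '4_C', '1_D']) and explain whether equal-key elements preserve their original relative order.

Trace Counting Sort on the labeled array (the key is the number; the letter only tracks identity):
  Counts for values 0..5: [0, 1, 0, 0, 2, 1]
  Cumulative counts: [0, 1, 1, 1, 3, 4]
  Scan right to left: place 1_D at output index 0
  Scan right to left: place 4_C at output index 2
  Scan right to left: place 5_B at output index 3
  Scan right to left: place 4_A at output index 1
  Output: [1_D, 4_A, 4_C, 5_B]
Equal keys:
  value 4: originally 4_A, 4_C; after sorting 4_A, 4_C -> order preserved
All equal keys kept their original relative order. Counting Sort is stable: scanning the input right to left with decreasing cumulative counts places later duplicates at later output positions.
Answer: Stable


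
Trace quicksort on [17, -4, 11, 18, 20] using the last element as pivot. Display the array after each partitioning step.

Partition 1: pivot=20 at index 4 -> [17, -4, 11, 18, 20]
Partition 2: pivot=18 at index 3 -> [17, -4, 11, 18, 20]
Partition 3: pivot=11 at index 1 -> [-4, 11, 17, 18, 20]


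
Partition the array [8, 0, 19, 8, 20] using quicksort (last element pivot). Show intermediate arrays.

Partition 1: pivot=20 at index 4 -> [8, 0, 19, 8, 20]
Partition 2: pivot=8 at index 2 -> [8, 0, 8, 19, 20]
Partition 3: pivot=0 at index 0 -> [0, 8, 8, 19, 20]


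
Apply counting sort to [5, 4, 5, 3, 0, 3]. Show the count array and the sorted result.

Count array: [1, 0, 0, 2, 1, 2]
(count[i] = number of elements equal to i)
Cumulative count: [1, 1, 1, 3, 4, 6]
Sorted: [0, 3, 3, 4, 5, 5]


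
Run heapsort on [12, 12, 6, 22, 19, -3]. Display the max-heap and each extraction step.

Build heap: [22, 19, 6, 12, 12, -3]
Extract 22: [19, 12, 6, -3, 12, 22]
Extract 19: [12, 12, 6, -3, 19, 22]
Extract 12: [12, -3, 6, 12, 19, 22]
Extract 12: [6, -3, 12, 12, 19, 22]
Extract 6: [-3, 6, 12, 12, 19, 22]


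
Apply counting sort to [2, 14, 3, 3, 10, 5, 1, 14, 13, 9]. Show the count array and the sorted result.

Count array: [0, 1, 1, 2, 0, 1, 0, 0, 0, 1, 1, 0, 0, 1, 2]
(count[i] = number of elements equal to i)
Cumulative count: [0, 1, 2, 4, 4, 5, 5, 5, 5, 6, 7, 7, 7, 8, 10]
Sorted: [1, 2, 3, 3, 5, 9, 10, 13, 14, 14]


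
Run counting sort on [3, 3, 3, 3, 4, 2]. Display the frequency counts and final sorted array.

Count array: [0, 0, 1, 4, 1]
(count[i] = number of elements equal to i)
Cumulative count: [0, 0, 1, 5, 6]
Sorted: [2, 3, 3, 3, 3, 4]


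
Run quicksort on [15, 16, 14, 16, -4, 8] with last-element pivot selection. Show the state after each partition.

Partition 1: pivot=8 at index 1 -> [-4, 8, 14, 16, 15, 16]
Partition 2: pivot=16 at index 5 -> [-4, 8, 14, 16, 15, 16]
Partition 3: pivot=15 at index 3 -> [-4, 8, 14, 15, 16, 16]


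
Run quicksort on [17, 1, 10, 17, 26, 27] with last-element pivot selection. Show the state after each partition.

Partition 1: pivot=27 at index 5 -> [17, 1, 10, 17, 26, 27]
Partition 2: pivot=26 at index 4 -> [17, 1, 10, 17, 26, 27]
Partition 3: pivot=17 at index 3 -> [17, 1, 10, 17, 26, 27]
Partition 4: pivot=10 at index 1 -> [1, 10, 17, 17, 26, 27]


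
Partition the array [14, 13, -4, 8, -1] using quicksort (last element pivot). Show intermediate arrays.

Partition 1: pivot=-1 at index 1 -> [-4, -1, 14, 8, 13]
Partition 2: pivot=13 at index 3 -> [-4, -1, 8, 13, 14]


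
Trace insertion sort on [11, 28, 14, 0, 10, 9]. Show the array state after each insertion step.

First element 11 is already 'sorted'
Insert 28: shifted 0 elements -> [11, 28, 14, 0, 10, 9]
Insert 14: shifted 1 elements -> [11, 14, 28, 0, 10, 9]
Insert 0: shifted 3 elements -> [0, 11, 14, 28, 10, 9]
Insert 10: shifted 3 elements -> [0, 10, 11, 14, 28, 9]
Insert 9: shifted 4 elements -> [0, 9, 10, 11, 14, 28]


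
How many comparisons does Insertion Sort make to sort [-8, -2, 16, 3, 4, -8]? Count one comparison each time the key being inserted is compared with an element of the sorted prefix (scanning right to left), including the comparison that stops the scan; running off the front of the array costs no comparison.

Insert -2: -8 <= -2 (stop) = 1 comparison(s) -> [-8, -2, 16, 3, 4, -8]
Insert 16: -2 <= 16 (stop) = 1 comparison(s) -> [-8, -2, 16, 3, 4, -8]
Insert 3: 16 > 3 (shift), -2 <= 3 (stop) = 2 comparison(s) -> [-8, -2, 3, 16, 4, -8]
Insert 4: 16 > 4 (shift), 3 <= 4 (stop) = 2 comparison(s) -> [-8, -2, 3, 4, 16, -8]
Insert -8: 16 > -8 (shift), 4 > -8 (shift), 3 > -8 (shift), -2 > -8 (shift), -8 <= -8 (stop) = 5 comparison(s) -> [-8, -8, -2, 3, 4, 16]
Total comparisons: 1 + 1 + 2 + 2 + 5 = 11


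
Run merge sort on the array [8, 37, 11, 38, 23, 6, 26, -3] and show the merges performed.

Divide and conquer:
  Merge [8] + [37] -> [8, 37]
  Merge [11] + [38] -> [11, 38]
  Merge [8, 37] + [11, 38] -> [8, 11, 37, 38]
  Merge [23] + [6] -> [6, 23]
  Merge [26] + [-3] -> [-3, 26]
  Merge [6, 23] + [-3, 26] -> [-3, 6, 23, 26]
  Merge [8, 11, 37, 38] + [-3, 6, 23, 26] -> [-3, 6, 8, 11, 23, 26, 37, 38]


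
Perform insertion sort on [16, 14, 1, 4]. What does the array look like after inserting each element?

First element 16 is already 'sorted'
Insert 14: shifted 1 elements -> [14, 16, 1, 4]
Insert 1: shifted 2 elements -> [1, 14, 16, 4]
Insert 4: shifted 2 elements -> [1, 4, 14, 16]


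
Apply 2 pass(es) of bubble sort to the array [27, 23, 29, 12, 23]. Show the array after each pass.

After pass 1: [23, 27, 12, 23, 29] (3 swaps)
After pass 2: [23, 12, 23, 27, 29] (2 swaps)
Total swaps: 5


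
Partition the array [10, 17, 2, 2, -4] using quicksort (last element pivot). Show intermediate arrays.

Partition 1: pivot=-4 at index 0 -> [-4, 17, 2, 2, 10]
Partition 2: pivot=10 at index 3 -> [-4, 2, 2, 10, 17]
Partition 3: pivot=2 at index 2 -> [-4, 2, 2, 10, 17]


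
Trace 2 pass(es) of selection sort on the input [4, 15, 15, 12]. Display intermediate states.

Pass 1: Select minimum 4 at index 0, swap -> [4, 15, 15, 12]
Pass 2: Select minimum 12 at index 3, swap -> [4, 12, 15, 15]


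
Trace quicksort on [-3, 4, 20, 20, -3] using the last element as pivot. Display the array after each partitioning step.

Partition 1: pivot=-3 at index 1 -> [-3, -3, 20, 20, 4]
Partition 2: pivot=4 at index 2 -> [-3, -3, 4, 20, 20]
Partition 3: pivot=20 at index 4 -> [-3, -3, 4, 20, 20]


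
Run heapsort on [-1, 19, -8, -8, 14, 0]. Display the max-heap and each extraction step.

Build heap: [19, 14, 0, -8, -1, -8]
Extract 19: [14, -1, 0, -8, -8, 19]
Extract 14: [0, -1, -8, -8, 14, 19]
Extract 0: [-1, -8, -8, 0, 14, 19]
Extract -1: [-8, -8, -1, 0, 14, 19]
Extract -8: [-8, -8, -1, 0, 14, 19]


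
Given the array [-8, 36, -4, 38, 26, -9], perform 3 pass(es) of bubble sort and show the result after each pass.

After pass 1: [-8, -4, 36, 26, -9, 38] (3 swaps)
After pass 2: [-8, -4, 26, -9, 36, 38] (2 swaps)
After pass 3: [-8, -4, -9, 26, 36, 38] (1 swaps)
Total swaps: 6


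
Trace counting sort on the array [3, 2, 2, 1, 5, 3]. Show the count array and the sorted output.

Count array: [0, 1, 2, 2, 0, 1]
(count[i] = number of elements equal to i)
Cumulative count: [0, 1, 3, 5, 5, 6]
Sorted: [1, 2, 2, 3, 3, 5]


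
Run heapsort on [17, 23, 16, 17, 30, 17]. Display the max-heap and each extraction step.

Build heap: [30, 23, 17, 17, 17, 16]
Extract 30: [23, 17, 17, 16, 17, 30]
Extract 23: [17, 17, 17, 16, 23, 30]
Extract 17: [17, 16, 17, 17, 23, 30]
Extract 17: [17, 16, 17, 17, 23, 30]
Extract 17: [16, 17, 17, 17, 23, 30]


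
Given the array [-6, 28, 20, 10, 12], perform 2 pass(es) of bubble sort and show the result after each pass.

After pass 1: [-6, 20, 10, 12, 28] (3 swaps)
After pass 2: [-6, 10, 12, 20, 28] (2 swaps)
Total swaps: 5


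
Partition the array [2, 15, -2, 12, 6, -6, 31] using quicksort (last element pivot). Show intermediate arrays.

Partition 1: pivot=31 at index 6 -> [2, 15, -2, 12, 6, -6, 31]
Partition 2: pivot=-6 at index 0 -> [-6, 15, -2, 12, 6, 2, 31]
Partition 3: pivot=2 at index 2 -> [-6, -2, 2, 12, 6, 15, 31]
Partition 4: pivot=15 at index 5 -> [-6, -2, 2, 12, 6, 15, 31]
Partition 5: pivot=6 at index 3 -> [-6, -2, 2, 6, 12, 15, 31]


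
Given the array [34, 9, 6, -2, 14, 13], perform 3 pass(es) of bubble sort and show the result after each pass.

After pass 1: [9, 6, -2, 14, 13, 34] (5 swaps)
After pass 2: [6, -2, 9, 13, 14, 34] (3 swaps)
After pass 3: [-2, 6, 9, 13, 14, 34] (1 swaps)
Total swaps: 9


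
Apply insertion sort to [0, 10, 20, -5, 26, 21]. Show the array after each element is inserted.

First element 0 is already 'sorted'
Insert 10: shifted 0 elements -> [0, 10, 20, -5, 26, 21]
Insert 20: shifted 0 elements -> [0, 10, 20, -5, 26, 21]
Insert -5: shifted 3 elements -> [-5, 0, 10, 20, 26, 21]
Insert 26: shifted 0 elements -> [-5, 0, 10, 20, 26, 21]
Insert 21: shifted 1 elements -> [-5, 0, 10, 20, 21, 26]


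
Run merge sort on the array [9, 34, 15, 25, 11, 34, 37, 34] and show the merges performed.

Divide and conquer:
  Merge [9] + [34] -> [9, 34]
  Merge [15] + [25] -> [15, 25]
  Merge [9, 34] + [15, 25] -> [9, 15, 25, 34]
  Merge [11] + [34] -> [11, 34]
  Merge [37] + [34] -> [34, 37]
  Merge [11, 34] + [34, 37] -> [11, 34, 34, 37]
  Merge [9, 15, 25, 34] + [11, 34, 34, 37] -> [9, 11, 15, 25, 34, 34, 34, 37]


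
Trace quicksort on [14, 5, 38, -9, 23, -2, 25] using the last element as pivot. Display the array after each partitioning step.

Partition 1: pivot=25 at index 5 -> [14, 5, -9, 23, -2, 25, 38]
Partition 2: pivot=-2 at index 1 -> [-9, -2, 14, 23, 5, 25, 38]
Partition 3: pivot=5 at index 2 -> [-9, -2, 5, 23, 14, 25, 38]
Partition 4: pivot=14 at index 3 -> [-9, -2, 5, 14, 23, 25, 38]


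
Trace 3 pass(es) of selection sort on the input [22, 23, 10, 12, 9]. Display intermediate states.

Pass 1: Select minimum 9 at index 4, swap -> [9, 23, 10, 12, 22]
Pass 2: Select minimum 10 at index 2, swap -> [9, 10, 23, 12, 22]
Pass 3: Select minimum 12 at index 3, swap -> [9, 10, 12, 23, 22]


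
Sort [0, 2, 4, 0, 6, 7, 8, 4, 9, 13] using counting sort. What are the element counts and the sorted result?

Count array: [2, 0, 1, 0, 2, 0, 1, 1, 1, 1, 0, 0, 0, 1]
(count[i] = number of elements equal to i)
Cumulative count: [2, 2, 3, 3, 5, 5, 6, 7, 8, 9, 9, 9, 9, 10]
Sorted: [0, 0, 2, 4, 4, 6, 7, 8, 9, 13]


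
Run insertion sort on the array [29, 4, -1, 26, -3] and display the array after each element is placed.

First element 29 is already 'sorted'
Insert 4: shifted 1 elements -> [4, 29, -1, 26, -3]
Insert -1: shifted 2 elements -> [-1, 4, 29, 26, -3]
Insert 26: shifted 1 elements -> [-1, 4, 26, 29, -3]
Insert -3: shifted 4 elements -> [-3, -1, 4, 26, 29]


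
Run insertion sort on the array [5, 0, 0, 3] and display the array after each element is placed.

First element 5 is already 'sorted'
Insert 0: shifted 1 elements -> [0, 5, 0, 3]
Insert 0: shifted 1 elements -> [0, 0, 5, 3]
Insert 3: shifted 1 elements -> [0, 0, 3, 5]


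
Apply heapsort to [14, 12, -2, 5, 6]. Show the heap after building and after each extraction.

Build heap: [14, 12, -2, 5, 6]
Extract 14: [12, 6, -2, 5, 14]
Extract 12: [6, 5, -2, 12, 14]
Extract 6: [5, -2, 6, 12, 14]
Extract 5: [-2, 5, 6, 12, 14]


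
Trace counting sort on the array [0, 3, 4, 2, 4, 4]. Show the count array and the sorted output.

Count array: [1, 0, 1, 1, 3]
(count[i] = number of elements equal to i)
Cumulative count: [1, 1, 2, 3, 6]
Sorted: [0, 2, 3, 4, 4, 4]


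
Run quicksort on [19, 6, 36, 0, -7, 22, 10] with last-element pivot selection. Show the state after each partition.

Partition 1: pivot=10 at index 3 -> [6, 0, -7, 10, 36, 22, 19]
Partition 2: pivot=-7 at index 0 -> [-7, 0, 6, 10, 36, 22, 19]
Partition 3: pivot=6 at index 2 -> [-7, 0, 6, 10, 36, 22, 19]
Partition 4: pivot=19 at index 4 -> [-7, 0, 6, 10, 19, 22, 36]
Partition 5: pivot=36 at index 6 -> [-7, 0, 6, 10, 19, 22, 36]


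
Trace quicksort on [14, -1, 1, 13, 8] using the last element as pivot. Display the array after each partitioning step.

Partition 1: pivot=8 at index 2 -> [-1, 1, 8, 13, 14]
Partition 2: pivot=1 at index 1 -> [-1, 1, 8, 13, 14]
Partition 3: pivot=14 at index 4 -> [-1, 1, 8, 13, 14]


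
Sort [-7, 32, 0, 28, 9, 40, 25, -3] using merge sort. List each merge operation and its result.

Divide and conquer:
  Merge [-7] + [32] -> [-7, 32]
  Merge [0] + [28] -> [0, 28]
  Merge [-7, 32] + [0, 28] -> [-7, 0, 28, 32]
  Merge [9] + [40] -> [9, 40]
  Merge [25] + [-3] -> [-3, 25]
  Merge [9, 40] + [-3, 25] -> [-3, 9, 25, 40]
  Merge [-7, 0, 28, 32] + [-3, 9, 25, 40] -> [-7, -3, 0, 9, 25, 28, 32, 40]


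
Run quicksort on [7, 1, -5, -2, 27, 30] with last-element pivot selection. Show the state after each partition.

Partition 1: pivot=30 at index 5 -> [7, 1, -5, -2, 27, 30]
Partition 2: pivot=27 at index 4 -> [7, 1, -5, -2, 27, 30]
Partition 3: pivot=-2 at index 1 -> [-5, -2, 7, 1, 27, 30]
Partition 4: pivot=1 at index 2 -> [-5, -2, 1, 7, 27, 30]


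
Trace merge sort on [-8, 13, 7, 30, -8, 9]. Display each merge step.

Divide and conquer:
  Merge [13] + [7] -> [7, 13]
  Merge [-8] + [7, 13] -> [-8, 7, 13]
  Merge [-8] + [9] -> [-8, 9]
  Merge [30] + [-8, 9] -> [-8, 9, 30]
  Merge [-8, 7, 13] + [-8, 9, 30] -> [-8, -8, 7, 9, 13, 30]


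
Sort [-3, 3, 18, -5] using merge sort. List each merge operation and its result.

Divide and conquer:
  Merge [-3] + [3] -> [-3, 3]
  Merge [18] + [-5] -> [-5, 18]
  Merge [-3, 3] + [-5, 18] -> [-5, -3, 3, 18]


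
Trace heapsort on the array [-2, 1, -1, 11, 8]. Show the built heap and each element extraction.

Build heap: [11, 8, -1, 1, -2]
Extract 11: [8, 1, -1, -2, 11]
Extract 8: [1, -2, -1, 8, 11]
Extract 1: [-1, -2, 1, 8, 11]
Extract -1: [-2, -1, 1, 8, 11]


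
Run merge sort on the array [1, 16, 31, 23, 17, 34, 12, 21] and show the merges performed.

Divide and conquer:
  Merge [1] + [16] -> [1, 16]
  Merge [31] + [23] -> [23, 31]
  Merge [1, 16] + [23, 31] -> [1, 16, 23, 31]
  Merge [17] + [34] -> [17, 34]
  Merge [12] + [21] -> [12, 21]
  Merge [17, 34] + [12, 21] -> [12, 17, 21, 34]
  Merge [1, 16, 23, 31] + [12, 17, 21, 34] -> [1, 12, 16, 17, 21, 23, 31, 34]


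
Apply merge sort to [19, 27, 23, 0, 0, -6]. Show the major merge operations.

Divide and conquer:
  Merge [27] + [23] -> [23, 27]
  Merge [19] + [23, 27] -> [19, 23, 27]
  Merge [0] + [-6] -> [-6, 0]
  Merge [0] + [-6, 0] -> [-6, 0, 0]
  Merge [19, 23, 27] + [-6, 0, 0] -> [-6, 0, 0, 19, 23, 27]


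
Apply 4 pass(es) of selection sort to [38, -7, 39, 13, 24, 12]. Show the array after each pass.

Pass 1: Select minimum -7 at index 1, swap -> [-7, 38, 39, 13, 24, 12]
Pass 2: Select minimum 12 at index 5, swap -> [-7, 12, 39, 13, 24, 38]
Pass 3: Select minimum 13 at index 3, swap -> [-7, 12, 13, 39, 24, 38]
Pass 4: Select minimum 24 at index 4, swap -> [-7, 12, 13, 24, 39, 38]


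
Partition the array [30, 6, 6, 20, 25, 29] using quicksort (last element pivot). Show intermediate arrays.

Partition 1: pivot=29 at index 4 -> [6, 6, 20, 25, 29, 30]
Partition 2: pivot=25 at index 3 -> [6, 6, 20, 25, 29, 30]
Partition 3: pivot=20 at index 2 -> [6, 6, 20, 25, 29, 30]
Partition 4: pivot=6 at index 1 -> [6, 6, 20, 25, 29, 30]


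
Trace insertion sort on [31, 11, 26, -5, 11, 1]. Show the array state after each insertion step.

First element 31 is already 'sorted'
Insert 11: shifted 1 elements -> [11, 31, 26, -5, 11, 1]
Insert 26: shifted 1 elements -> [11, 26, 31, -5, 11, 1]
Insert -5: shifted 3 elements -> [-5, 11, 26, 31, 11, 1]
Insert 11: shifted 2 elements -> [-5, 11, 11, 26, 31, 1]
Insert 1: shifted 4 elements -> [-5, 1, 11, 11, 26, 31]


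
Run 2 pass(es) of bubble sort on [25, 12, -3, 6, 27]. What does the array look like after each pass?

After pass 1: [12, -3, 6, 25, 27] (3 swaps)
After pass 2: [-3, 6, 12, 25, 27] (2 swaps)
Total swaps: 5


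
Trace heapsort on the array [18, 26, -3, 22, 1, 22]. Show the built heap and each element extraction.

Build heap: [26, 22, 22, 18, 1, -3]
Extract 26: [22, 18, 22, -3, 1, 26]
Extract 22: [22, 18, 1, -3, 22, 26]
Extract 22: [18, -3, 1, 22, 22, 26]
Extract 18: [1, -3, 18, 22, 22, 26]
Extract 1: [-3, 1, 18, 22, 22, 26]


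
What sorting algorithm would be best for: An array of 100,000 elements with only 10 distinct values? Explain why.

Best choice: 3-way quicksort or Counting sort
Reason: 3-way (Dutch national flag) partitioning groups every copy of the pivot together, so with only d=10 distinct keys quicksort finishes in O(n log d) expected time, which is effectively linear; counting sort runs in O(n + k) where k is the size of the key range (not the number of distinct values), so it is linear when the 10 values are integers drawn from a small known range


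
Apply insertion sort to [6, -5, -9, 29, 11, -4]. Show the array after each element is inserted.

First element 6 is already 'sorted'
Insert -5: shifted 1 elements -> [-5, 6, -9, 29, 11, -4]
Insert -9: shifted 2 elements -> [-9, -5, 6, 29, 11, -4]
Insert 29: shifted 0 elements -> [-9, -5, 6, 29, 11, -4]
Insert 11: shifted 1 elements -> [-9, -5, 6, 11, 29, -4]
Insert -4: shifted 3 elements -> [-9, -5, -4, 6, 11, 29]


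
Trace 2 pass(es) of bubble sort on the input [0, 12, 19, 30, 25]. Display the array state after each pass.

After pass 1: [0, 12, 19, 25, 30] (1 swaps)
After pass 2: [0, 12, 19, 25, 30] (0 swaps)
Total swaps: 1


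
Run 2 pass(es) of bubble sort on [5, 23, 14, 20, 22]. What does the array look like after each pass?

After pass 1: [5, 14, 20, 22, 23] (3 swaps)
After pass 2: [5, 14, 20, 22, 23] (0 swaps)
Total swaps: 3
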